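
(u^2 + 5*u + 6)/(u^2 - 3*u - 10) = (u + 3)/(u - 5)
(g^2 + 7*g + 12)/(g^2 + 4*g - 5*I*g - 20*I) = (g + 3)/(g - 5*I)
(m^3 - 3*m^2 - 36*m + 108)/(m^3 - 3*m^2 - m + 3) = (m^2 - 36)/(m^2 - 1)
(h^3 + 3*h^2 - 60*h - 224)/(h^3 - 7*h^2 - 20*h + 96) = (h + 7)/(h - 3)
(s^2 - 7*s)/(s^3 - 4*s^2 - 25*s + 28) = s/(s^2 + 3*s - 4)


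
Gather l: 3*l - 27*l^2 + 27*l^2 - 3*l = 0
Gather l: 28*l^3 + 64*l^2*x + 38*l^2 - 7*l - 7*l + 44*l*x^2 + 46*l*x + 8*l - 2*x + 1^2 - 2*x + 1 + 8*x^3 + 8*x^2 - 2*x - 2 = 28*l^3 + l^2*(64*x + 38) + l*(44*x^2 + 46*x - 6) + 8*x^3 + 8*x^2 - 6*x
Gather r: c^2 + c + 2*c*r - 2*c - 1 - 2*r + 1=c^2 - c + r*(2*c - 2)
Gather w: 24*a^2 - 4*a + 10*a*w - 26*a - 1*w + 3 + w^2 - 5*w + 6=24*a^2 - 30*a + w^2 + w*(10*a - 6) + 9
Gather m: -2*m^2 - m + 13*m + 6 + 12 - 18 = -2*m^2 + 12*m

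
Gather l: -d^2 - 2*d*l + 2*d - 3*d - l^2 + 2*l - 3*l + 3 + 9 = -d^2 - d - l^2 + l*(-2*d - 1) + 12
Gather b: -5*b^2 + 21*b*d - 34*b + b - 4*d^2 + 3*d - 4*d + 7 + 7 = -5*b^2 + b*(21*d - 33) - 4*d^2 - d + 14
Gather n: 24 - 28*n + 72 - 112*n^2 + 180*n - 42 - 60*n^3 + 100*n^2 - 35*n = -60*n^3 - 12*n^2 + 117*n + 54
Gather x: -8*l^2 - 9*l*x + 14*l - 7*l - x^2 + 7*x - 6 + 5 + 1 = -8*l^2 + 7*l - x^2 + x*(7 - 9*l)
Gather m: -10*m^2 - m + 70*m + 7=-10*m^2 + 69*m + 7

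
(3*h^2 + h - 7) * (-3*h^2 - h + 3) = -9*h^4 - 6*h^3 + 29*h^2 + 10*h - 21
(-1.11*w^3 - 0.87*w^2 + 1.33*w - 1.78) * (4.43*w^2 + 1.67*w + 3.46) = -4.9173*w^5 - 5.7078*w^4 + 0.5984*w^3 - 8.6745*w^2 + 1.6292*w - 6.1588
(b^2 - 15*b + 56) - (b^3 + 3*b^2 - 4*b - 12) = -b^3 - 2*b^2 - 11*b + 68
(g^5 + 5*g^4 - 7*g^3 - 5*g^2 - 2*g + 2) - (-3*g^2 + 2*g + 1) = g^5 + 5*g^4 - 7*g^3 - 2*g^2 - 4*g + 1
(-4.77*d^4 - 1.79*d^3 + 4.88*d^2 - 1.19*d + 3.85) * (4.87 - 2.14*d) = 10.2078*d^5 - 19.3993*d^4 - 19.1605*d^3 + 26.3122*d^2 - 14.0343*d + 18.7495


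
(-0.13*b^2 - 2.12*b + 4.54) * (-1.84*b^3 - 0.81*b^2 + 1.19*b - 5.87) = 0.2392*b^5 + 4.0061*b^4 - 6.7911*b^3 - 5.4371*b^2 + 17.847*b - 26.6498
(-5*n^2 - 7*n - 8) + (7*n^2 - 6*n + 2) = 2*n^2 - 13*n - 6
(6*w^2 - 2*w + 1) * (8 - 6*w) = -36*w^3 + 60*w^2 - 22*w + 8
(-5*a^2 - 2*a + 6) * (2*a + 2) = -10*a^3 - 14*a^2 + 8*a + 12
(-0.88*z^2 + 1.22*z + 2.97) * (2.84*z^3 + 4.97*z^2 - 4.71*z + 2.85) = -2.4992*z^5 - 0.9088*z^4 + 18.643*z^3 + 6.5067*z^2 - 10.5117*z + 8.4645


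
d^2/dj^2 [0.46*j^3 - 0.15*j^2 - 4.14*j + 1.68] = 2.76*j - 0.3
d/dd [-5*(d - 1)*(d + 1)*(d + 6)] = -15*d^2 - 60*d + 5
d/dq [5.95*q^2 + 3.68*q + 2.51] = 11.9*q + 3.68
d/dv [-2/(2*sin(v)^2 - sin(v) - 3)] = 2*(4*sin(v) - 1)*cos(v)/(sin(v) + cos(2*v) + 2)^2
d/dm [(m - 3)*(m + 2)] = 2*m - 1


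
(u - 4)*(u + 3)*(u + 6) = u^3 + 5*u^2 - 18*u - 72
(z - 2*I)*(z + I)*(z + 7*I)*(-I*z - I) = -I*z^4 + 6*z^3 - I*z^3 + 6*z^2 - 9*I*z^2 + 14*z - 9*I*z + 14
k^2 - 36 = (k - 6)*(k + 6)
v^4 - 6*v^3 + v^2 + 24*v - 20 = (v - 5)*(v - 2)*(v - 1)*(v + 2)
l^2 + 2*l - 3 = (l - 1)*(l + 3)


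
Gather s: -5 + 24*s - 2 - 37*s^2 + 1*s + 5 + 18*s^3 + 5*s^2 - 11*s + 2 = 18*s^3 - 32*s^2 + 14*s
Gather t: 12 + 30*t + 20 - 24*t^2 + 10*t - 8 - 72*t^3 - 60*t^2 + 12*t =-72*t^3 - 84*t^2 + 52*t + 24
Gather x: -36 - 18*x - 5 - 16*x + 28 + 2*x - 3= -32*x - 16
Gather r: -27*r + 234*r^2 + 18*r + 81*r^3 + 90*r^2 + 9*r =81*r^3 + 324*r^2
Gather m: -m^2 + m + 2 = -m^2 + m + 2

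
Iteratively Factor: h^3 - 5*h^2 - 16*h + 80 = (h - 5)*(h^2 - 16) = (h - 5)*(h + 4)*(h - 4)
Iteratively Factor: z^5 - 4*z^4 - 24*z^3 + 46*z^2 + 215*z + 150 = (z + 3)*(z^4 - 7*z^3 - 3*z^2 + 55*z + 50) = (z + 2)*(z + 3)*(z^3 - 9*z^2 + 15*z + 25) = (z - 5)*(z + 2)*(z + 3)*(z^2 - 4*z - 5) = (z - 5)*(z + 1)*(z + 2)*(z + 3)*(z - 5)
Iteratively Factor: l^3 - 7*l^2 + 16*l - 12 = (l - 2)*(l^2 - 5*l + 6) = (l - 3)*(l - 2)*(l - 2)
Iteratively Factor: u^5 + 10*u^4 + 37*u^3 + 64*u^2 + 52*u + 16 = (u + 4)*(u^4 + 6*u^3 + 13*u^2 + 12*u + 4) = (u + 2)*(u + 4)*(u^3 + 4*u^2 + 5*u + 2) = (u + 1)*(u + 2)*(u + 4)*(u^2 + 3*u + 2) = (u + 1)^2*(u + 2)*(u + 4)*(u + 2)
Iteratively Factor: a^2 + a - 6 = (a + 3)*(a - 2)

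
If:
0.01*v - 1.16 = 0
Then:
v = 116.00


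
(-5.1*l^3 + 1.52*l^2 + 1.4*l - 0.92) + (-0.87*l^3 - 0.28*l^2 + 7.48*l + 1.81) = -5.97*l^3 + 1.24*l^2 + 8.88*l + 0.89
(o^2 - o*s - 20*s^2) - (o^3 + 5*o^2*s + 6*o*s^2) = -o^3 - 5*o^2*s + o^2 - 6*o*s^2 - o*s - 20*s^2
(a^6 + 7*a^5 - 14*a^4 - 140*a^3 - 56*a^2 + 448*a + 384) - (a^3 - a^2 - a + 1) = a^6 + 7*a^5 - 14*a^4 - 141*a^3 - 55*a^2 + 449*a + 383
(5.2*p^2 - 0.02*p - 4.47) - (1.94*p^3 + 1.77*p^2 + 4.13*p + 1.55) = -1.94*p^3 + 3.43*p^2 - 4.15*p - 6.02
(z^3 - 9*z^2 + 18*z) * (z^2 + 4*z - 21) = z^5 - 5*z^4 - 39*z^3 + 261*z^2 - 378*z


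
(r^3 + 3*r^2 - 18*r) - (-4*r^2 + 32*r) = r^3 + 7*r^2 - 50*r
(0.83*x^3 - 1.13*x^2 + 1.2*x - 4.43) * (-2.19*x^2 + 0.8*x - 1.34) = -1.8177*x^5 + 3.1387*x^4 - 4.6442*x^3 + 12.1759*x^2 - 5.152*x + 5.9362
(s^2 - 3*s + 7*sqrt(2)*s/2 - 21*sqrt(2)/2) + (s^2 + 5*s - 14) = 2*s^2 + 2*s + 7*sqrt(2)*s/2 - 21*sqrt(2)/2 - 14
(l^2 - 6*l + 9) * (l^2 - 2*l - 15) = l^4 - 8*l^3 + 6*l^2 + 72*l - 135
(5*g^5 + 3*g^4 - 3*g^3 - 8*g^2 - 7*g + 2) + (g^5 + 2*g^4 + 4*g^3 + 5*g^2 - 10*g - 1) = 6*g^5 + 5*g^4 + g^3 - 3*g^2 - 17*g + 1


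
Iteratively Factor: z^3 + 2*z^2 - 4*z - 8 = (z + 2)*(z^2 - 4) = (z - 2)*(z + 2)*(z + 2)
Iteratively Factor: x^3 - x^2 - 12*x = (x - 4)*(x^2 + 3*x) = (x - 4)*(x + 3)*(x)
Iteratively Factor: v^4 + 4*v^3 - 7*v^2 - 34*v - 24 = (v - 3)*(v^3 + 7*v^2 + 14*v + 8) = (v - 3)*(v + 2)*(v^2 + 5*v + 4) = (v - 3)*(v + 1)*(v + 2)*(v + 4)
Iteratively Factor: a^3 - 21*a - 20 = (a + 4)*(a^2 - 4*a - 5) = (a - 5)*(a + 4)*(a + 1)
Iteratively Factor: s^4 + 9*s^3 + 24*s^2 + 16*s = (s + 1)*(s^3 + 8*s^2 + 16*s) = (s + 1)*(s + 4)*(s^2 + 4*s) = s*(s + 1)*(s + 4)*(s + 4)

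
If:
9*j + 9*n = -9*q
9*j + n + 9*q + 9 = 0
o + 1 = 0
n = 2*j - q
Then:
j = 0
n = 9/8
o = -1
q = -9/8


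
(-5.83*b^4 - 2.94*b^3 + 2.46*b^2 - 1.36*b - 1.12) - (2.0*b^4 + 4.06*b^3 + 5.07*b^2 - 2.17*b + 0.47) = -7.83*b^4 - 7.0*b^3 - 2.61*b^2 + 0.81*b - 1.59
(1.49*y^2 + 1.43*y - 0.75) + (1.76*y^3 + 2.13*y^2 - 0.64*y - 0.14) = 1.76*y^3 + 3.62*y^2 + 0.79*y - 0.89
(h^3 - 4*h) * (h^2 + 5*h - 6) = h^5 + 5*h^4 - 10*h^3 - 20*h^2 + 24*h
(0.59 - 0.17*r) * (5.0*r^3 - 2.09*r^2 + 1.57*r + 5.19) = -0.85*r^4 + 3.3053*r^3 - 1.5*r^2 + 0.0439999999999999*r + 3.0621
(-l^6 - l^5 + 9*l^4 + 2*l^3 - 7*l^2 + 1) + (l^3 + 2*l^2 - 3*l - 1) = -l^6 - l^5 + 9*l^4 + 3*l^3 - 5*l^2 - 3*l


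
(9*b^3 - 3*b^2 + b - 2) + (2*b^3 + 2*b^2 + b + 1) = 11*b^3 - b^2 + 2*b - 1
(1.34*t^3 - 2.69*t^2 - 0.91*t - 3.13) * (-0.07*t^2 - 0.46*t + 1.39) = -0.0938*t^5 - 0.4281*t^4 + 3.1637*t^3 - 3.1014*t^2 + 0.1749*t - 4.3507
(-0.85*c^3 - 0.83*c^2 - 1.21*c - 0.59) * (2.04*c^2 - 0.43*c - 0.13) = -1.734*c^5 - 1.3277*c^4 - 2.001*c^3 - 0.5754*c^2 + 0.411*c + 0.0767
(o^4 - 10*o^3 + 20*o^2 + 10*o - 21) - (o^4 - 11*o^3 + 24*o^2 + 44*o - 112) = o^3 - 4*o^2 - 34*o + 91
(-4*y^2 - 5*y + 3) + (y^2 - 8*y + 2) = -3*y^2 - 13*y + 5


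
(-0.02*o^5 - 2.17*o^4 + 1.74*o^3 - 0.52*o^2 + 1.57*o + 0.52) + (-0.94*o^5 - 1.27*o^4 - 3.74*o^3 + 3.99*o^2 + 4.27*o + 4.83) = -0.96*o^5 - 3.44*o^4 - 2.0*o^3 + 3.47*o^2 + 5.84*o + 5.35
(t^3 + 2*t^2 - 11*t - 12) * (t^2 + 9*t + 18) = t^5 + 11*t^4 + 25*t^3 - 75*t^2 - 306*t - 216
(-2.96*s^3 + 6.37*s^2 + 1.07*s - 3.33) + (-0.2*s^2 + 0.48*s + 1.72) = -2.96*s^3 + 6.17*s^2 + 1.55*s - 1.61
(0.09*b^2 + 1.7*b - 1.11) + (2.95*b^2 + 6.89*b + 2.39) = 3.04*b^2 + 8.59*b + 1.28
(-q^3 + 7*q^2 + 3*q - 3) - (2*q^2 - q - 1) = -q^3 + 5*q^2 + 4*q - 2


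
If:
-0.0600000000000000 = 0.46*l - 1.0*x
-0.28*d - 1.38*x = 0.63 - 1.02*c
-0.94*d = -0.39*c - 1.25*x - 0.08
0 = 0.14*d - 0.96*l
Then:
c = 0.92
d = 0.60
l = 0.09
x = 0.10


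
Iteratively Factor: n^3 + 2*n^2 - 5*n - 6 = (n + 3)*(n^2 - n - 2) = (n - 2)*(n + 3)*(n + 1)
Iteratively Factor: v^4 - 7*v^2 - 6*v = (v)*(v^3 - 7*v - 6) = v*(v + 2)*(v^2 - 2*v - 3) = v*(v - 3)*(v + 2)*(v + 1)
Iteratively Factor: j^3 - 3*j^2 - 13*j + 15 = (j - 1)*(j^2 - 2*j - 15) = (j - 1)*(j + 3)*(j - 5)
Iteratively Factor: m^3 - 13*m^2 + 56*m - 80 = (m - 4)*(m^2 - 9*m + 20) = (m - 4)^2*(m - 5)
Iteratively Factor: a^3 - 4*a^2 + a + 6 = (a + 1)*(a^2 - 5*a + 6) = (a - 2)*(a + 1)*(a - 3)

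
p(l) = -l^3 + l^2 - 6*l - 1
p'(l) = -3*l^2 + 2*l - 6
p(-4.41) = 130.67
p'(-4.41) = -73.16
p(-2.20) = 27.69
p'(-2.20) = -24.92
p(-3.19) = 60.78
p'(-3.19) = -42.91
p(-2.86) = 47.73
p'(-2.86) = -36.26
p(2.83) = -32.64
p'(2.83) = -24.37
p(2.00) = -17.00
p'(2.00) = -14.00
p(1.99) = -16.86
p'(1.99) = -13.90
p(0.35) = -3.02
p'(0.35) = -5.67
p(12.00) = -1657.00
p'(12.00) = -414.00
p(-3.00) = 53.00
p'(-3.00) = -39.00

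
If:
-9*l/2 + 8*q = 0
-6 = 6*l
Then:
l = -1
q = -9/16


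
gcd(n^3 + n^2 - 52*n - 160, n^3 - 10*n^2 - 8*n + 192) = n^2 - 4*n - 32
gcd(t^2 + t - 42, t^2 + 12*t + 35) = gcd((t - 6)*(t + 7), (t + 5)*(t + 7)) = t + 7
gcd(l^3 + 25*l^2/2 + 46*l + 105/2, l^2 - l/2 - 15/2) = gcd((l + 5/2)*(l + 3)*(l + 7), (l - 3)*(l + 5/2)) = l + 5/2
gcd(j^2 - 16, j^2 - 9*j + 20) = j - 4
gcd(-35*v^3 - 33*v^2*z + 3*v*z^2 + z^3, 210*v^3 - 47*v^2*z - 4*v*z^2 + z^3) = -35*v^2 + 2*v*z + z^2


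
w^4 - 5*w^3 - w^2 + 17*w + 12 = (w - 4)*(w - 3)*(w + 1)^2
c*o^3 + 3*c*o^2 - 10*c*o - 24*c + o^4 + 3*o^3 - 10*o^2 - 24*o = (c + o)*(o - 3)*(o + 2)*(o + 4)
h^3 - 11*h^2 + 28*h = h*(h - 7)*(h - 4)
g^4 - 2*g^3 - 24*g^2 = g^2*(g - 6)*(g + 4)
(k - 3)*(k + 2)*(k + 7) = k^3 + 6*k^2 - 13*k - 42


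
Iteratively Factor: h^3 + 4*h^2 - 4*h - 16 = (h + 2)*(h^2 + 2*h - 8) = (h - 2)*(h + 2)*(h + 4)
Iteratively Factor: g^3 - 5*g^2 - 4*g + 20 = (g - 2)*(g^2 - 3*g - 10) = (g - 2)*(g + 2)*(g - 5)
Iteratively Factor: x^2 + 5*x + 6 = (x + 2)*(x + 3)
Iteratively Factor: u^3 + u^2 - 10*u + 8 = (u - 1)*(u^2 + 2*u - 8) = (u - 2)*(u - 1)*(u + 4)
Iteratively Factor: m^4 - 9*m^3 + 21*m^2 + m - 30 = (m - 2)*(m^3 - 7*m^2 + 7*m + 15) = (m - 5)*(m - 2)*(m^2 - 2*m - 3) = (m - 5)*(m - 2)*(m + 1)*(m - 3)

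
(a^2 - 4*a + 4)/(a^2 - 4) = (a - 2)/(a + 2)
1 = 1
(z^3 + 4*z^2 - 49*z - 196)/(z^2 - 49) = z + 4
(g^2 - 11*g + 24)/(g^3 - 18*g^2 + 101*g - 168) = 1/(g - 7)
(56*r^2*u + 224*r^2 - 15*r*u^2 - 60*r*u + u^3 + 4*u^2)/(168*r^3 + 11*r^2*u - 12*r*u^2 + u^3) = (u + 4)/(3*r + u)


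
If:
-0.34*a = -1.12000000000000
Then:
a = 3.29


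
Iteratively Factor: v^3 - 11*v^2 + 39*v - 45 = (v - 5)*(v^2 - 6*v + 9) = (v - 5)*(v - 3)*(v - 3)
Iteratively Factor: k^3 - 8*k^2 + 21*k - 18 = (k - 3)*(k^2 - 5*k + 6) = (k - 3)^2*(k - 2)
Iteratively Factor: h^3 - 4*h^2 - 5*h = (h)*(h^2 - 4*h - 5) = h*(h - 5)*(h + 1)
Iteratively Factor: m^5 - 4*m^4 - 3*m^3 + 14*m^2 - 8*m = (m)*(m^4 - 4*m^3 - 3*m^2 + 14*m - 8) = m*(m - 4)*(m^3 - 3*m + 2) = m*(m - 4)*(m - 1)*(m^2 + m - 2) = m*(m - 4)*(m - 1)*(m + 2)*(m - 1)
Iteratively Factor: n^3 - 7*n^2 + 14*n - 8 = (n - 2)*(n^2 - 5*n + 4) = (n - 2)*(n - 1)*(n - 4)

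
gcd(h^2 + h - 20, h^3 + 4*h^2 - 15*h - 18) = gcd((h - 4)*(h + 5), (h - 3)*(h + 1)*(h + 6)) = 1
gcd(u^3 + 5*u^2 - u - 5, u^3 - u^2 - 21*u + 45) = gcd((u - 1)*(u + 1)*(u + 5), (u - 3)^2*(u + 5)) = u + 5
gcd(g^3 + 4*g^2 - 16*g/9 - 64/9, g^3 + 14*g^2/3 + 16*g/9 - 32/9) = g^2 + 16*g/3 + 16/3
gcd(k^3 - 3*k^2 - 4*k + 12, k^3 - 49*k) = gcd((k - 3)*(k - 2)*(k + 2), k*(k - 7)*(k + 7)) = 1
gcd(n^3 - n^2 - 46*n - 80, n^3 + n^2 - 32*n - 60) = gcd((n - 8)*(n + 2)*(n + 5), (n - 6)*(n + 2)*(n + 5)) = n^2 + 7*n + 10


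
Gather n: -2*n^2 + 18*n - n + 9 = -2*n^2 + 17*n + 9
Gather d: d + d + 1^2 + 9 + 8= 2*d + 18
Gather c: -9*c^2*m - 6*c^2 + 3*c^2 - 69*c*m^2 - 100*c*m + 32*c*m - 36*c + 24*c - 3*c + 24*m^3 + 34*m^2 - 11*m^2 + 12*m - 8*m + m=c^2*(-9*m - 3) + c*(-69*m^2 - 68*m - 15) + 24*m^3 + 23*m^2 + 5*m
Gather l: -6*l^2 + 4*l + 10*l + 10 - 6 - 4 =-6*l^2 + 14*l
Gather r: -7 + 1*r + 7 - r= 0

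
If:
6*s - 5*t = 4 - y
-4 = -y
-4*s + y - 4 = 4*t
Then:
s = 0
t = 0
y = 4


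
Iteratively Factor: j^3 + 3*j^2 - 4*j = (j)*(j^2 + 3*j - 4) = j*(j - 1)*(j + 4)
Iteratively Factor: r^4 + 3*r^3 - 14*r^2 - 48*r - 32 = (r + 1)*(r^3 + 2*r^2 - 16*r - 32) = (r - 4)*(r + 1)*(r^2 + 6*r + 8) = (r - 4)*(r + 1)*(r + 4)*(r + 2)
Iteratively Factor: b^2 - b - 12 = (b + 3)*(b - 4)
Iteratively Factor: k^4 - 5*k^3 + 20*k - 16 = (k - 2)*(k^3 - 3*k^2 - 6*k + 8) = (k - 2)*(k + 2)*(k^2 - 5*k + 4) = (k - 4)*(k - 2)*(k + 2)*(k - 1)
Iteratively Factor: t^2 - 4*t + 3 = (t - 1)*(t - 3)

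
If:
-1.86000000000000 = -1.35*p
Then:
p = 1.38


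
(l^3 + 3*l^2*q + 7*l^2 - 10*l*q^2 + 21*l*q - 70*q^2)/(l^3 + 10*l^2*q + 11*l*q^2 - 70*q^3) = (l + 7)/(l + 7*q)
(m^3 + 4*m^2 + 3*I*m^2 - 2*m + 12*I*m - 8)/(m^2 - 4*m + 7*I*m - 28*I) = (m^3 + m^2*(4 + 3*I) + m*(-2 + 12*I) - 8)/(m^2 + m*(-4 + 7*I) - 28*I)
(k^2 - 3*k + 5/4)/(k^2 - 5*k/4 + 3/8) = 2*(2*k - 5)/(4*k - 3)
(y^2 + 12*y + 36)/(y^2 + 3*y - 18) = (y + 6)/(y - 3)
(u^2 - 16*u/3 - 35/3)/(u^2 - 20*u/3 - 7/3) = (3*u + 5)/(3*u + 1)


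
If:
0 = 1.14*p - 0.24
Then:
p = 0.21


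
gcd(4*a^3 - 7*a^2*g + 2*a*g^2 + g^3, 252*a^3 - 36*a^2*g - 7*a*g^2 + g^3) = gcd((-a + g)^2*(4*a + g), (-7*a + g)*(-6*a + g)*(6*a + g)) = 1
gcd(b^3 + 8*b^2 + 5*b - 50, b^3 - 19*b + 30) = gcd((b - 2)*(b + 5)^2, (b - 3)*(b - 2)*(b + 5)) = b^2 + 3*b - 10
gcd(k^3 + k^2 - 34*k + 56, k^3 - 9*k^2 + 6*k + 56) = k - 4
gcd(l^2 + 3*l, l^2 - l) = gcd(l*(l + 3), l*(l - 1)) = l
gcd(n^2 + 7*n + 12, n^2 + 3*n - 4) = n + 4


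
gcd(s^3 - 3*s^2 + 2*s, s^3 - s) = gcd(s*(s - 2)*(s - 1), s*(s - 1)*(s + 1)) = s^2 - s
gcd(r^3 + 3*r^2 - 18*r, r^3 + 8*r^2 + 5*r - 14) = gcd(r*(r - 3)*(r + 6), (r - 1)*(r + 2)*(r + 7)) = 1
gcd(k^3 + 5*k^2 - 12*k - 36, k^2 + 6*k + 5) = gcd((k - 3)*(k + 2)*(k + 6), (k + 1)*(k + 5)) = 1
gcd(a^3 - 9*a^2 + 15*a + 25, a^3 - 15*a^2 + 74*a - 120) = a - 5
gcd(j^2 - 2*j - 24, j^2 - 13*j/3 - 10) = j - 6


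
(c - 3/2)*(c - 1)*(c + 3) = c^3 + c^2/2 - 6*c + 9/2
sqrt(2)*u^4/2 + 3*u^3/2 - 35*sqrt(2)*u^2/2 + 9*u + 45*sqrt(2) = (u - 3*sqrt(2))*(u - 3*sqrt(2)/2)*(u + 5*sqrt(2))*(sqrt(2)*u/2 + 1)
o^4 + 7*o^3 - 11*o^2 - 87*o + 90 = (o - 3)*(o - 1)*(o + 5)*(o + 6)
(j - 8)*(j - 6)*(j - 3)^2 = j^4 - 20*j^3 + 141*j^2 - 414*j + 432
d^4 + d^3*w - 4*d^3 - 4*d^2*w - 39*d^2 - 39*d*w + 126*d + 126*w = (d - 7)*(d - 3)*(d + 6)*(d + w)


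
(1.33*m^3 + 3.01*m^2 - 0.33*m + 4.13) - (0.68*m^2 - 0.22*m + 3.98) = 1.33*m^3 + 2.33*m^2 - 0.11*m + 0.15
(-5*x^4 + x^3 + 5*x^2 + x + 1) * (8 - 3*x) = 15*x^5 - 43*x^4 - 7*x^3 + 37*x^2 + 5*x + 8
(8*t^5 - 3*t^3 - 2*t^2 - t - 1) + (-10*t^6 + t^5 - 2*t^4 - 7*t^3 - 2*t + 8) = -10*t^6 + 9*t^5 - 2*t^4 - 10*t^3 - 2*t^2 - 3*t + 7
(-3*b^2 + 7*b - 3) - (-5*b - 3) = -3*b^2 + 12*b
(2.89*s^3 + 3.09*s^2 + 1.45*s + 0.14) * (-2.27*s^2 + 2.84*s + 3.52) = -6.5603*s^5 + 1.1933*s^4 + 15.6569*s^3 + 14.677*s^2 + 5.5016*s + 0.4928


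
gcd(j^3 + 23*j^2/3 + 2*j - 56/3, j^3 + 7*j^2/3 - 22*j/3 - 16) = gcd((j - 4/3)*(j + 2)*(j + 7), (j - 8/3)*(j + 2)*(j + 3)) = j + 2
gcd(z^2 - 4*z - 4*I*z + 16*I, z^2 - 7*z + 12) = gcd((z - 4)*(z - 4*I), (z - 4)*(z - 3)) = z - 4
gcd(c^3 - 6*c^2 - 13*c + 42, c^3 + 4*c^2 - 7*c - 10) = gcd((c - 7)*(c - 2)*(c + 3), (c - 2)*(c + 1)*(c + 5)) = c - 2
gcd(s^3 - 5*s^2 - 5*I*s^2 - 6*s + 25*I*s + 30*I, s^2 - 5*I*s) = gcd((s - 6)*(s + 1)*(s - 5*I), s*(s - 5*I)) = s - 5*I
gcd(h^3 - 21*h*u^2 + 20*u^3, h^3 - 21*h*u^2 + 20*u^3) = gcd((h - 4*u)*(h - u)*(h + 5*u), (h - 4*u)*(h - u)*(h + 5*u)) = h^3 - 21*h*u^2 + 20*u^3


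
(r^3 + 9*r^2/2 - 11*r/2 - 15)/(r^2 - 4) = (2*r^2 + 13*r + 15)/(2*(r + 2))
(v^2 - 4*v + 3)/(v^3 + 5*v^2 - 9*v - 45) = (v - 1)/(v^2 + 8*v + 15)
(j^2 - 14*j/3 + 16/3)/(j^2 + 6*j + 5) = (3*j^2 - 14*j + 16)/(3*(j^2 + 6*j + 5))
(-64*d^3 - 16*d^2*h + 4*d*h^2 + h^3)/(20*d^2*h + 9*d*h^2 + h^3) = (-16*d^2 + h^2)/(h*(5*d + h))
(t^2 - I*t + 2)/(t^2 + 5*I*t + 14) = (t + I)/(t + 7*I)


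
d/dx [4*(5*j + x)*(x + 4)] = 20*j + 8*x + 16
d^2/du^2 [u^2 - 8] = 2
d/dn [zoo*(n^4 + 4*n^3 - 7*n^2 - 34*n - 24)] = zoo*(n^3 + n^2 + n + 1)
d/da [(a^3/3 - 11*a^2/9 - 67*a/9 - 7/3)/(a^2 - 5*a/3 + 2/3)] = (9*a^4 - 30*a^3 + 274*a^2 + 82*a - 239)/(3*(9*a^4 - 30*a^3 + 37*a^2 - 20*a + 4))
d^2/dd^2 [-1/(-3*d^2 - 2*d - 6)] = 2*(-9*d^2 - 6*d + 4*(3*d + 1)^2 - 18)/(3*d^2 + 2*d + 6)^3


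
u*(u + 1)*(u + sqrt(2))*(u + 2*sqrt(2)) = u^4 + u^3 + 3*sqrt(2)*u^3 + 4*u^2 + 3*sqrt(2)*u^2 + 4*u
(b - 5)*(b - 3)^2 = b^3 - 11*b^2 + 39*b - 45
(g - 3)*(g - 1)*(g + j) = g^3 + g^2*j - 4*g^2 - 4*g*j + 3*g + 3*j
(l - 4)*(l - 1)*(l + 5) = l^3 - 21*l + 20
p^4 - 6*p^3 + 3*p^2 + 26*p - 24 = (p - 4)*(p - 3)*(p - 1)*(p + 2)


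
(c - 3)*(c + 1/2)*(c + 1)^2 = c^4 - c^3/2 - 11*c^2/2 - 11*c/2 - 3/2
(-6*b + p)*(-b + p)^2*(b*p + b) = -6*b^4*p - 6*b^4 + 13*b^3*p^2 + 13*b^3*p - 8*b^2*p^3 - 8*b^2*p^2 + b*p^4 + b*p^3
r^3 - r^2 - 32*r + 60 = (r - 5)*(r - 2)*(r + 6)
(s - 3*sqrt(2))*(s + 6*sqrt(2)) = s^2 + 3*sqrt(2)*s - 36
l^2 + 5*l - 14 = (l - 2)*(l + 7)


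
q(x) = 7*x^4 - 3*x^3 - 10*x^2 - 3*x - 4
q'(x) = 28*x^3 - 9*x^2 - 20*x - 3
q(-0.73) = -3.98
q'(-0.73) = -4.09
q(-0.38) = -3.99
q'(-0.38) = 1.76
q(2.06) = 47.22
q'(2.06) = 162.38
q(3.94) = 1332.33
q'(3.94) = 1491.05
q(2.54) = 166.06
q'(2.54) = 346.97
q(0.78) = -11.26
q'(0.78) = -10.79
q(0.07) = -4.26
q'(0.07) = -4.43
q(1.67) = 3.57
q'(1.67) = 68.91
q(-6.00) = 9374.00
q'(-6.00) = -6255.00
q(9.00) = 42899.00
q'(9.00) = 19500.00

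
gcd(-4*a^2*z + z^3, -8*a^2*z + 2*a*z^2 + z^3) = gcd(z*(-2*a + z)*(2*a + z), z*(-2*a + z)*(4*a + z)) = -2*a*z + z^2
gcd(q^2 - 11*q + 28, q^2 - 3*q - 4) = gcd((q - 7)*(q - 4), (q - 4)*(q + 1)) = q - 4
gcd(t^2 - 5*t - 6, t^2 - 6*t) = t - 6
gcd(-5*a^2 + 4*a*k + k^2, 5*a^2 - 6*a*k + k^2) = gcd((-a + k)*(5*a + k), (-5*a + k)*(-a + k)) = a - k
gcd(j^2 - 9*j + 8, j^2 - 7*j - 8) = j - 8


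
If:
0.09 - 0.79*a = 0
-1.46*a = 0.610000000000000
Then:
No Solution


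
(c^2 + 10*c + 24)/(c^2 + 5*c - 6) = (c + 4)/(c - 1)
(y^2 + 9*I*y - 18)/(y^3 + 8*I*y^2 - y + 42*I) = (y + 6*I)/(y^2 + 5*I*y + 14)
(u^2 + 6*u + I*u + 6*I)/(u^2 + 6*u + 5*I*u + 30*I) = (u + I)/(u + 5*I)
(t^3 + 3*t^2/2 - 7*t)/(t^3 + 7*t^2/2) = (t - 2)/t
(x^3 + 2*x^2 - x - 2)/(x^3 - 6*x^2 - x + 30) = (x^2 - 1)/(x^2 - 8*x + 15)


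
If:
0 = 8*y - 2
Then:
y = 1/4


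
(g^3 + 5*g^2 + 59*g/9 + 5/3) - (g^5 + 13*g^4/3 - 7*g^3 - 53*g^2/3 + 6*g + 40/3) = -g^5 - 13*g^4/3 + 8*g^3 + 68*g^2/3 + 5*g/9 - 35/3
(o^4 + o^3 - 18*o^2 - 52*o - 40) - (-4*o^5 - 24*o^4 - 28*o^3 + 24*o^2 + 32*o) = 4*o^5 + 25*o^4 + 29*o^3 - 42*o^2 - 84*o - 40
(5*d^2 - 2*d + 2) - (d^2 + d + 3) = 4*d^2 - 3*d - 1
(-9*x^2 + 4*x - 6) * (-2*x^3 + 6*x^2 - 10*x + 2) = 18*x^5 - 62*x^4 + 126*x^3 - 94*x^2 + 68*x - 12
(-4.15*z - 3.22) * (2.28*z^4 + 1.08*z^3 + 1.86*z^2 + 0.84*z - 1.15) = -9.462*z^5 - 11.8236*z^4 - 11.1966*z^3 - 9.4752*z^2 + 2.0677*z + 3.703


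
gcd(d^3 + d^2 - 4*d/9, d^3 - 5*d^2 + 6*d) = d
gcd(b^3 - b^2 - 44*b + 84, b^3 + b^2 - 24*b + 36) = b - 2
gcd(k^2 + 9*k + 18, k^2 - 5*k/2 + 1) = 1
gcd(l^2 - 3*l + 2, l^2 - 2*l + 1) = l - 1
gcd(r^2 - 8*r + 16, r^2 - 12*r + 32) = r - 4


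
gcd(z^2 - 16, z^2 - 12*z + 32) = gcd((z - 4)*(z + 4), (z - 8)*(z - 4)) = z - 4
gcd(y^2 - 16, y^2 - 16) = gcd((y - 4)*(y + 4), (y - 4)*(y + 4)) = y^2 - 16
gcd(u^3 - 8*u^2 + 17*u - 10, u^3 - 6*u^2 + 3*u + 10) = u^2 - 7*u + 10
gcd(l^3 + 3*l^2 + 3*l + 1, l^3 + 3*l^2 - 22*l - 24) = l + 1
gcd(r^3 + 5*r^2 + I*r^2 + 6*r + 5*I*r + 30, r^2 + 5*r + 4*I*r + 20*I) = r + 5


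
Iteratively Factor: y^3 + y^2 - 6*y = (y)*(y^2 + y - 6) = y*(y + 3)*(y - 2)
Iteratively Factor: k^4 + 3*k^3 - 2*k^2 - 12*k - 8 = (k - 2)*(k^3 + 5*k^2 + 8*k + 4) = (k - 2)*(k + 2)*(k^2 + 3*k + 2) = (k - 2)*(k + 2)^2*(k + 1)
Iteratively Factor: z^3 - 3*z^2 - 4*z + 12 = (z - 2)*(z^2 - z - 6) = (z - 2)*(z + 2)*(z - 3)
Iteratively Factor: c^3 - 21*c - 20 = (c + 4)*(c^2 - 4*c - 5) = (c + 1)*(c + 4)*(c - 5)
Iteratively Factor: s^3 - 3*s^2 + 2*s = (s - 1)*(s^2 - 2*s) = s*(s - 1)*(s - 2)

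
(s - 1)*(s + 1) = s^2 - 1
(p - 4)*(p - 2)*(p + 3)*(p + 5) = p^4 + 2*p^3 - 25*p^2 - 26*p + 120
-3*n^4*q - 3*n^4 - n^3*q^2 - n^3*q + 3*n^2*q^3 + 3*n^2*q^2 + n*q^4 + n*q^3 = (-n + q)*(n + q)*(3*n + q)*(n*q + n)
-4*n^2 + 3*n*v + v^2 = (-n + v)*(4*n + v)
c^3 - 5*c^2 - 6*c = c*(c - 6)*(c + 1)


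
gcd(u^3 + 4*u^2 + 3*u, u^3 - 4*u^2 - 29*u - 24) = u^2 + 4*u + 3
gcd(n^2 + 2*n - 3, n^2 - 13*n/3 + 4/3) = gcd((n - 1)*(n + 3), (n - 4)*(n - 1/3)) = 1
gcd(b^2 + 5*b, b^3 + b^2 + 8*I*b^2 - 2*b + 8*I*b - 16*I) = 1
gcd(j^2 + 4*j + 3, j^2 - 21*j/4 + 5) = 1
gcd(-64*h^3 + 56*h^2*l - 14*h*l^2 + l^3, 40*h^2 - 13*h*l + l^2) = 8*h - l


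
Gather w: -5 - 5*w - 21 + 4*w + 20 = -w - 6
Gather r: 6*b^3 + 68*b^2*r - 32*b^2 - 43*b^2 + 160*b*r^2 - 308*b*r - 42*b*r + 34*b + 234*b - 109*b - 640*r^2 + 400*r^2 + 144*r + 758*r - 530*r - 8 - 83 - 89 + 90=6*b^3 - 75*b^2 + 159*b + r^2*(160*b - 240) + r*(68*b^2 - 350*b + 372) - 90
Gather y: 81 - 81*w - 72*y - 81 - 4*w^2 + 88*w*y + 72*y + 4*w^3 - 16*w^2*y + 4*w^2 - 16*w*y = 4*w^3 - 81*w + y*(-16*w^2 + 72*w)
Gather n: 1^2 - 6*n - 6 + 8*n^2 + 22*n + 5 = 8*n^2 + 16*n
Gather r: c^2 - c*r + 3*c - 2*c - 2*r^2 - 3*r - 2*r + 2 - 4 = c^2 + c - 2*r^2 + r*(-c - 5) - 2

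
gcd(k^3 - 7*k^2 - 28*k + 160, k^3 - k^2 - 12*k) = k - 4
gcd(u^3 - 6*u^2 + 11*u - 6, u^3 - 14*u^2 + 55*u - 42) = u - 1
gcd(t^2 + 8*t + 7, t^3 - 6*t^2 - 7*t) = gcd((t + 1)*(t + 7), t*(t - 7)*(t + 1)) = t + 1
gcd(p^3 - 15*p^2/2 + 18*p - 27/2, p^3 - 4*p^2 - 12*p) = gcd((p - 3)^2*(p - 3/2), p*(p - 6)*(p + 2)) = 1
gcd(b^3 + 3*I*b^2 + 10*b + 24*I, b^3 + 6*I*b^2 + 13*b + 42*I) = b^2 - I*b + 6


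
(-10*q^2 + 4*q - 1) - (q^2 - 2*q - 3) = -11*q^2 + 6*q + 2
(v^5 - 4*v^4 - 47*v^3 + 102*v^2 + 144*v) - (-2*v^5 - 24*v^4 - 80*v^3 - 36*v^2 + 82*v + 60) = 3*v^5 + 20*v^4 + 33*v^3 + 138*v^2 + 62*v - 60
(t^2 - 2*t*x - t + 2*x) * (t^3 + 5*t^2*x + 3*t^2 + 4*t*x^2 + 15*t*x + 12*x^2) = t^5 + 3*t^4*x + 2*t^4 - 6*t^3*x^2 + 6*t^3*x - 3*t^3 - 8*t^2*x^3 - 12*t^2*x^2 - 9*t^2*x - 16*t*x^3 + 18*t*x^2 + 24*x^3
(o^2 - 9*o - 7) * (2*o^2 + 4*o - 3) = 2*o^4 - 14*o^3 - 53*o^2 - o + 21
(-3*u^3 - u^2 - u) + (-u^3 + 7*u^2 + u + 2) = -4*u^3 + 6*u^2 + 2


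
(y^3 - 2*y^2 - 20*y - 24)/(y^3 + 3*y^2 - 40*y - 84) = (y + 2)/(y + 7)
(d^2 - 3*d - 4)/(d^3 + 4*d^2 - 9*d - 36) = (d^2 - 3*d - 4)/(d^3 + 4*d^2 - 9*d - 36)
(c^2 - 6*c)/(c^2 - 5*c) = (c - 6)/(c - 5)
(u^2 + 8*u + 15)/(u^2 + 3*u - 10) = (u + 3)/(u - 2)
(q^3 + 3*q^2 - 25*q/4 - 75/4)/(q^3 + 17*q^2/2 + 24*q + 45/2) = (q - 5/2)/(q + 3)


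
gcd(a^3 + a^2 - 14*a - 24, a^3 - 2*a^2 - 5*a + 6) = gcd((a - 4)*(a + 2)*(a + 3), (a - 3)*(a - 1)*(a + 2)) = a + 2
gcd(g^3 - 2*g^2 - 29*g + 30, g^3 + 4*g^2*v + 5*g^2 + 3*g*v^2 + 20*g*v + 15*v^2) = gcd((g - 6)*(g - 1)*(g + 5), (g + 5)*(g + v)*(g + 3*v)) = g + 5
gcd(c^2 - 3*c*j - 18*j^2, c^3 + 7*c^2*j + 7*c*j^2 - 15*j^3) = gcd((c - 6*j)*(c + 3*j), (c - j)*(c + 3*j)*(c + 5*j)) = c + 3*j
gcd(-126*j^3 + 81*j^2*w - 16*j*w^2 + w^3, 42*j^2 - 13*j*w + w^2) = 42*j^2 - 13*j*w + w^2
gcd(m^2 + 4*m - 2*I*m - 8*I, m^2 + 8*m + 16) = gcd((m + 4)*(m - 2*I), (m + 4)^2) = m + 4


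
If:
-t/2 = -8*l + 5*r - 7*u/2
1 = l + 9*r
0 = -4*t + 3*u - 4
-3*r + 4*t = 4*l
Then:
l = -107/297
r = 404/2673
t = -20/81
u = 244/243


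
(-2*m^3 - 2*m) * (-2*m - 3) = 4*m^4 + 6*m^3 + 4*m^2 + 6*m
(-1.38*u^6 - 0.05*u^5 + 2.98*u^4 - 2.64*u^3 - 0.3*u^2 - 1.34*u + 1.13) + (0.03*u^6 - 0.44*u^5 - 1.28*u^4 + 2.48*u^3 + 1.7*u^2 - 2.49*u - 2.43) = -1.35*u^6 - 0.49*u^5 + 1.7*u^4 - 0.16*u^3 + 1.4*u^2 - 3.83*u - 1.3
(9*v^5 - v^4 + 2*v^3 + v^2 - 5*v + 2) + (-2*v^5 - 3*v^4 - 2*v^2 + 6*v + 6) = 7*v^5 - 4*v^4 + 2*v^3 - v^2 + v + 8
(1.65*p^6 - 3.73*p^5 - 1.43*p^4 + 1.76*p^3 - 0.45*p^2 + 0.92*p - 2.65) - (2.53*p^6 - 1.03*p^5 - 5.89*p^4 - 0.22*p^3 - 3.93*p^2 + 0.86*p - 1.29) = -0.88*p^6 - 2.7*p^5 + 4.46*p^4 + 1.98*p^3 + 3.48*p^2 + 0.0600000000000001*p - 1.36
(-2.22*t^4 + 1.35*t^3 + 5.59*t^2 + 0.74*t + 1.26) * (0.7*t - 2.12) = -1.554*t^5 + 5.6514*t^4 + 1.051*t^3 - 11.3328*t^2 - 0.6868*t - 2.6712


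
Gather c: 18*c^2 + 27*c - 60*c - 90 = 18*c^2 - 33*c - 90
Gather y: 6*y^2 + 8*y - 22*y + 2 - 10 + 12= 6*y^2 - 14*y + 4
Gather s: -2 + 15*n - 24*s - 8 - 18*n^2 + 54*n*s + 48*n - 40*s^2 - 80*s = -18*n^2 + 63*n - 40*s^2 + s*(54*n - 104) - 10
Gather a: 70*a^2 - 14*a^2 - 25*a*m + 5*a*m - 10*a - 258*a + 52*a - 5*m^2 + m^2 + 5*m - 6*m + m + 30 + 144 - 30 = 56*a^2 + a*(-20*m - 216) - 4*m^2 + 144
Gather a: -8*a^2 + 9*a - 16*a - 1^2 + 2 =-8*a^2 - 7*a + 1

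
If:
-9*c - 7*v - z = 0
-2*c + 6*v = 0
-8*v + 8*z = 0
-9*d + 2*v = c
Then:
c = 0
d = 0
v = 0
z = 0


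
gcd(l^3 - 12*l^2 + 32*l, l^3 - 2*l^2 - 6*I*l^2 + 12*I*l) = l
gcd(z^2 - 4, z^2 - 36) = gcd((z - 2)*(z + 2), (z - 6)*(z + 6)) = 1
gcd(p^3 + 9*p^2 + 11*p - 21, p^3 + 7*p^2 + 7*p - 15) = p^2 + 2*p - 3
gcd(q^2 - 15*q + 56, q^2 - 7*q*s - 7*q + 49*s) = q - 7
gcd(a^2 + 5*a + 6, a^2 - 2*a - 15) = a + 3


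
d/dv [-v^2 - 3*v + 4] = -2*v - 3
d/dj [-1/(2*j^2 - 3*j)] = (4*j - 3)/(j^2*(2*j - 3)^2)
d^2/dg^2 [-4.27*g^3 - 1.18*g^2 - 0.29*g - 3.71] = -25.62*g - 2.36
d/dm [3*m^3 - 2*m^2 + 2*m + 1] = 9*m^2 - 4*m + 2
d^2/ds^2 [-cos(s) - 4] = cos(s)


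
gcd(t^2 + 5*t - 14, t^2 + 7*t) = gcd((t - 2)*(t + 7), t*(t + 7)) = t + 7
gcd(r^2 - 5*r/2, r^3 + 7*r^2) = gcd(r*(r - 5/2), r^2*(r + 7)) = r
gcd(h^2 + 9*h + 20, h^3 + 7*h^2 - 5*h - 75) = h + 5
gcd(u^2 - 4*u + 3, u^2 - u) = u - 1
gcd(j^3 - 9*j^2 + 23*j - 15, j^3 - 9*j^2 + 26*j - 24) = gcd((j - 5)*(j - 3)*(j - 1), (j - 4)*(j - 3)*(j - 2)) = j - 3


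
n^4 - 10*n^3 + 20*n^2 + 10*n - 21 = (n - 7)*(n - 3)*(n - 1)*(n + 1)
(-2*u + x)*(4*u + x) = -8*u^2 + 2*u*x + x^2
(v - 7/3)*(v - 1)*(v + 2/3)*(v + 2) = v^4 - 2*v^3/3 - 47*v^2/9 + 16*v/9 + 28/9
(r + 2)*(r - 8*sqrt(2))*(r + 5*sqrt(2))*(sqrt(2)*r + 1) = sqrt(2)*r^4 - 5*r^3 + 2*sqrt(2)*r^3 - 83*sqrt(2)*r^2 - 10*r^2 - 166*sqrt(2)*r - 80*r - 160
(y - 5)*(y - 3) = y^2 - 8*y + 15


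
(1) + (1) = 2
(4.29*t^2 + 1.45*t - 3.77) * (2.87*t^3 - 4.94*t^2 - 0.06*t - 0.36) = 12.3123*t^5 - 17.0311*t^4 - 18.2403*t^3 + 16.9924*t^2 - 0.2958*t + 1.3572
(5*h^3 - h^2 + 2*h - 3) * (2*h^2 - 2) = 10*h^5 - 2*h^4 - 6*h^3 - 4*h^2 - 4*h + 6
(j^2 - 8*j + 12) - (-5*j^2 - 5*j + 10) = 6*j^2 - 3*j + 2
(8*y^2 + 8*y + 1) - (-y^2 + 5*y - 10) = 9*y^2 + 3*y + 11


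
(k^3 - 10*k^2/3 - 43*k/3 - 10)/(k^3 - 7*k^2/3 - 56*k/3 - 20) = (k + 1)/(k + 2)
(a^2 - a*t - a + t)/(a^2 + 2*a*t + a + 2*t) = (a^2 - a*t - a + t)/(a^2 + 2*a*t + a + 2*t)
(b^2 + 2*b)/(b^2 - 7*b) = (b + 2)/(b - 7)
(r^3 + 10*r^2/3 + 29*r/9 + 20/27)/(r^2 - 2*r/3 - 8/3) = (r^2 + 2*r + 5/9)/(r - 2)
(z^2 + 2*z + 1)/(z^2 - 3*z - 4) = (z + 1)/(z - 4)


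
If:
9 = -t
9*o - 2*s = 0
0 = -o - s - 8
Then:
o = -16/11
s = -72/11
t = -9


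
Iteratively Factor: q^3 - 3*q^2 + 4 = (q - 2)*(q^2 - q - 2) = (q - 2)*(q + 1)*(q - 2)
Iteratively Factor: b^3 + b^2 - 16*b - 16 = (b - 4)*(b^2 + 5*b + 4) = (b - 4)*(b + 1)*(b + 4)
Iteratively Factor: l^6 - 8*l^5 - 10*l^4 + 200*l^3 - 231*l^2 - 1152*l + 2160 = (l - 5)*(l^5 - 3*l^4 - 25*l^3 + 75*l^2 + 144*l - 432) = (l - 5)*(l + 3)*(l^4 - 6*l^3 - 7*l^2 + 96*l - 144) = (l - 5)*(l - 3)*(l + 3)*(l^3 - 3*l^2 - 16*l + 48) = (l - 5)*(l - 3)^2*(l + 3)*(l^2 - 16) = (l - 5)*(l - 4)*(l - 3)^2*(l + 3)*(l + 4)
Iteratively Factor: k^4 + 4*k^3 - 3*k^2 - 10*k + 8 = (k + 4)*(k^3 - 3*k + 2) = (k + 2)*(k + 4)*(k^2 - 2*k + 1) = (k - 1)*(k + 2)*(k + 4)*(k - 1)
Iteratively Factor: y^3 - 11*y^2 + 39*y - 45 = (y - 3)*(y^2 - 8*y + 15) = (y - 5)*(y - 3)*(y - 3)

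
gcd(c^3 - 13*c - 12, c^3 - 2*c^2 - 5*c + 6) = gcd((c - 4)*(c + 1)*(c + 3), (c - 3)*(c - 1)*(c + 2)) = 1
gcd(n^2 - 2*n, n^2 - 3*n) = n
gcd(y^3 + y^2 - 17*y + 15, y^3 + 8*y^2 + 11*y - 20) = y^2 + 4*y - 5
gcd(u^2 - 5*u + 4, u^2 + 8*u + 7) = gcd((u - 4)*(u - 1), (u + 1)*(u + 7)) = 1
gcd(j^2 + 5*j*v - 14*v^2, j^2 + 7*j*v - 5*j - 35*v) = j + 7*v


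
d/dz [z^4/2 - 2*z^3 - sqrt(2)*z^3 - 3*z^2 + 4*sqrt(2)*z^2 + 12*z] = 2*z^3 - 6*z^2 - 3*sqrt(2)*z^2 - 6*z + 8*sqrt(2)*z + 12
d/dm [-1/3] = 0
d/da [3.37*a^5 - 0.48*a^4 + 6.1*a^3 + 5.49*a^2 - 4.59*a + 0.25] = 16.85*a^4 - 1.92*a^3 + 18.3*a^2 + 10.98*a - 4.59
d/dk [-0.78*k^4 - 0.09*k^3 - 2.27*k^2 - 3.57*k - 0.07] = -3.12*k^3 - 0.27*k^2 - 4.54*k - 3.57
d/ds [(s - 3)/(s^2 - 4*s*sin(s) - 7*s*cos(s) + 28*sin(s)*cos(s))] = (s^2 - 4*s*sin(s) - 7*s*cos(s) + (s - 3)*(-7*s*sin(s) + 4*s*cos(s) - 2*s + 4*sin(s) + 7*cos(s) - 28*cos(2*s)) + 14*sin(2*s))/((s - 4*sin(s))^2*(s - 7*cos(s))^2)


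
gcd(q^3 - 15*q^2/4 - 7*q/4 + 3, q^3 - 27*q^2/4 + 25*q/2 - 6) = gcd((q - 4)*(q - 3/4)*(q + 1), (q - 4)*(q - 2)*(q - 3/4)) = q^2 - 19*q/4 + 3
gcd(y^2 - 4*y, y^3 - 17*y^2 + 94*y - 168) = y - 4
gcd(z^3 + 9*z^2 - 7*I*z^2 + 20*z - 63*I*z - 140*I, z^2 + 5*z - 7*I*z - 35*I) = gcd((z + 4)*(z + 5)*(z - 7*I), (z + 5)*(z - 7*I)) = z^2 + z*(5 - 7*I) - 35*I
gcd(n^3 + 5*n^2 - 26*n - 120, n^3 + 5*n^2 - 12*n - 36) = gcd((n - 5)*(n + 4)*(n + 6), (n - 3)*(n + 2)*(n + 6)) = n + 6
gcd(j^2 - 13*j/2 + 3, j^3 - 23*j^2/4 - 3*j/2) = j - 6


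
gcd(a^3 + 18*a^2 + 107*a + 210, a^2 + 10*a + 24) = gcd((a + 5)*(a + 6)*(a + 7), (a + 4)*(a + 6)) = a + 6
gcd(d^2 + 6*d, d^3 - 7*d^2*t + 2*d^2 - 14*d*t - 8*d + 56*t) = 1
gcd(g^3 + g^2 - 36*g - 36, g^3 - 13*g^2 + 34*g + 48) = g^2 - 5*g - 6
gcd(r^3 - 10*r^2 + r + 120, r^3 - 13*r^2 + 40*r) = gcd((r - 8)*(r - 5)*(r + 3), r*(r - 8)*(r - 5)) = r^2 - 13*r + 40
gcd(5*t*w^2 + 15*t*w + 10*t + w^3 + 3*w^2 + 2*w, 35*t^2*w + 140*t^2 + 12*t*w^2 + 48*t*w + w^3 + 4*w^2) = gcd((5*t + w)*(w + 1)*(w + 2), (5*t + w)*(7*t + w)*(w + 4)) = 5*t + w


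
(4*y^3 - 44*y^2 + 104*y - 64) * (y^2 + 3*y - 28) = 4*y^5 - 32*y^4 - 140*y^3 + 1480*y^2 - 3104*y + 1792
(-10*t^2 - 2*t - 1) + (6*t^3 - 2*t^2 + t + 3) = 6*t^3 - 12*t^2 - t + 2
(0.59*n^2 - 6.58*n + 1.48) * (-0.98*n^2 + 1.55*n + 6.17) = -0.5782*n^4 + 7.3629*n^3 - 8.0091*n^2 - 38.3046*n + 9.1316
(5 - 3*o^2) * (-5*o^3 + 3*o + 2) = 15*o^5 - 34*o^3 - 6*o^2 + 15*o + 10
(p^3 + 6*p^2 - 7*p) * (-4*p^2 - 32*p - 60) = -4*p^5 - 56*p^4 - 224*p^3 - 136*p^2 + 420*p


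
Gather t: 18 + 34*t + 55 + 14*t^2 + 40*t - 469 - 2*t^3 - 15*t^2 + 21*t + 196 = -2*t^3 - t^2 + 95*t - 200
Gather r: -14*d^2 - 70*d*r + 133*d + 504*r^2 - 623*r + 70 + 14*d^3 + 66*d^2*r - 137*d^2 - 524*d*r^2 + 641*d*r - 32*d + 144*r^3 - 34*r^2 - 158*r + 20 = 14*d^3 - 151*d^2 + 101*d + 144*r^3 + r^2*(470 - 524*d) + r*(66*d^2 + 571*d - 781) + 90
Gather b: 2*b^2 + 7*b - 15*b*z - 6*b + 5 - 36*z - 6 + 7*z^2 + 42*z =2*b^2 + b*(1 - 15*z) + 7*z^2 + 6*z - 1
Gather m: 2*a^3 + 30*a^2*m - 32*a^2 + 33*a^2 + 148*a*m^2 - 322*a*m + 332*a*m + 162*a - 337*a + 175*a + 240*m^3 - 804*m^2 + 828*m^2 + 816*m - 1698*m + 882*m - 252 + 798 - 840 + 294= 2*a^3 + a^2 + 240*m^3 + m^2*(148*a + 24) + m*(30*a^2 + 10*a)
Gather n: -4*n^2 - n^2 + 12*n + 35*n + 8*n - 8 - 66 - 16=-5*n^2 + 55*n - 90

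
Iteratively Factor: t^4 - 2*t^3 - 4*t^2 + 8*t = (t - 2)*(t^3 - 4*t) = (t - 2)^2*(t^2 + 2*t) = (t - 2)^2*(t + 2)*(t)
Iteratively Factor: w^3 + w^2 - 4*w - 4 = (w + 1)*(w^2 - 4) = (w + 1)*(w + 2)*(w - 2)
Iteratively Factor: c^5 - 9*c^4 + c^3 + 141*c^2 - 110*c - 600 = (c - 5)*(c^4 - 4*c^3 - 19*c^2 + 46*c + 120) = (c - 5)*(c + 2)*(c^3 - 6*c^2 - 7*c + 60) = (c - 5)*(c + 2)*(c + 3)*(c^2 - 9*c + 20) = (c - 5)^2*(c + 2)*(c + 3)*(c - 4)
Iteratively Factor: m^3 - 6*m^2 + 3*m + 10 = (m + 1)*(m^2 - 7*m + 10) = (m - 2)*(m + 1)*(m - 5)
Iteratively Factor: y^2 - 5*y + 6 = (y - 2)*(y - 3)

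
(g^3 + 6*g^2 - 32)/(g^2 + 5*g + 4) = (g^2 + 2*g - 8)/(g + 1)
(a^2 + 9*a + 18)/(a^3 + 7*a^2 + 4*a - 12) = (a + 3)/(a^2 + a - 2)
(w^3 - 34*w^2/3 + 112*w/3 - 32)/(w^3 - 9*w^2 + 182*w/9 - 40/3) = 3*(w - 4)/(3*w - 5)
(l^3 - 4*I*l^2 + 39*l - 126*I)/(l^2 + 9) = (l^2 - I*l + 42)/(l + 3*I)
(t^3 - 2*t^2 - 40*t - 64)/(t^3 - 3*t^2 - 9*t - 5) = (-t^3 + 2*t^2 + 40*t + 64)/(-t^3 + 3*t^2 + 9*t + 5)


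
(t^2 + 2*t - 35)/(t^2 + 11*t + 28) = (t - 5)/(t + 4)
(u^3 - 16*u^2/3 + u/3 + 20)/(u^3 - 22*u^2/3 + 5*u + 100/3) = (u - 3)/(u - 5)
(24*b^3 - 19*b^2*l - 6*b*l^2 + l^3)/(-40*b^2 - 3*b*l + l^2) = (-3*b^2 + 2*b*l + l^2)/(5*b + l)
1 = 1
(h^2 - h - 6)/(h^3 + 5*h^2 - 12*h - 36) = 1/(h + 6)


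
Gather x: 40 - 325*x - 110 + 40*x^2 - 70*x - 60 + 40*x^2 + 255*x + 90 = 80*x^2 - 140*x - 40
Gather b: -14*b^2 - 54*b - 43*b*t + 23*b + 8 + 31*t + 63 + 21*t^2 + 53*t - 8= -14*b^2 + b*(-43*t - 31) + 21*t^2 + 84*t + 63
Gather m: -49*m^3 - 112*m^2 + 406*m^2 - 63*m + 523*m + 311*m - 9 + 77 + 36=-49*m^3 + 294*m^2 + 771*m + 104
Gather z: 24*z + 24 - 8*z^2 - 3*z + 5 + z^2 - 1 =-7*z^2 + 21*z + 28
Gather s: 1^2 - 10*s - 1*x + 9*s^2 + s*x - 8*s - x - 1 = 9*s^2 + s*(x - 18) - 2*x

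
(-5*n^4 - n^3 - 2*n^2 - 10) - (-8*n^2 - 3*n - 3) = -5*n^4 - n^3 + 6*n^2 + 3*n - 7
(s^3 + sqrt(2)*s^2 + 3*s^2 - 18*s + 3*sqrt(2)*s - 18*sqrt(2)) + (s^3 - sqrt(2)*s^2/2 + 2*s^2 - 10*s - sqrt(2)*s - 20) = 2*s^3 + sqrt(2)*s^2/2 + 5*s^2 - 28*s + 2*sqrt(2)*s - 18*sqrt(2) - 20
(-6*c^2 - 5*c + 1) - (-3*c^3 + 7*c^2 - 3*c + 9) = 3*c^3 - 13*c^2 - 2*c - 8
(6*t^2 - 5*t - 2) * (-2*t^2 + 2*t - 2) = -12*t^4 + 22*t^3 - 18*t^2 + 6*t + 4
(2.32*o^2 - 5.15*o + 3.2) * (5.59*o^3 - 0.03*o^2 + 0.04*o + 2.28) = 12.9688*o^5 - 28.8581*o^4 + 18.1353*o^3 + 4.9876*o^2 - 11.614*o + 7.296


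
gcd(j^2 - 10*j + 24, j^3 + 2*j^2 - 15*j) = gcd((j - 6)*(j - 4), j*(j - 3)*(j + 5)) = 1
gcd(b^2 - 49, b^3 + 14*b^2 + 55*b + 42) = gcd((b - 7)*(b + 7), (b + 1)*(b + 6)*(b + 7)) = b + 7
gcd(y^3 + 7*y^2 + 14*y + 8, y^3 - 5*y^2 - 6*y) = y + 1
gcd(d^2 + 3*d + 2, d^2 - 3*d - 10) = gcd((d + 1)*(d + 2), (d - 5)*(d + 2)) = d + 2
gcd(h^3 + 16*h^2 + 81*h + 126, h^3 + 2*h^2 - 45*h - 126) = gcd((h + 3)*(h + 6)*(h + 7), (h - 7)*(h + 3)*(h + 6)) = h^2 + 9*h + 18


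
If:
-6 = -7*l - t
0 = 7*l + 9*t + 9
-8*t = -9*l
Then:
No Solution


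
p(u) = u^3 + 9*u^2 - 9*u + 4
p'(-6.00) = -9.00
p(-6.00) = 166.00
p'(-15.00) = 396.00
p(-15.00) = -1211.00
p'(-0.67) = -19.71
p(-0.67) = 13.77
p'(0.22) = -4.89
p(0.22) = 2.47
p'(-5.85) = -11.63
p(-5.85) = 164.45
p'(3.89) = 106.42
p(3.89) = 164.04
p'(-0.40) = -15.72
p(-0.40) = 8.98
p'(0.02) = -8.64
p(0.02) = 3.82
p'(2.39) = 51.16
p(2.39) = 47.55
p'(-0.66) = -19.57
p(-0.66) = 13.57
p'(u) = 3*u^2 + 18*u - 9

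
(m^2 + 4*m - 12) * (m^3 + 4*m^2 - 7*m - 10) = m^5 + 8*m^4 - 3*m^3 - 86*m^2 + 44*m + 120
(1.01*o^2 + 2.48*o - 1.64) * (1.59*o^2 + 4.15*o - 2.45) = 1.6059*o^4 + 8.1347*o^3 + 5.2099*o^2 - 12.882*o + 4.018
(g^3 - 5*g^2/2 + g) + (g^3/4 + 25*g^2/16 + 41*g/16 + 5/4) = 5*g^3/4 - 15*g^2/16 + 57*g/16 + 5/4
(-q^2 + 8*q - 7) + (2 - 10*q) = -q^2 - 2*q - 5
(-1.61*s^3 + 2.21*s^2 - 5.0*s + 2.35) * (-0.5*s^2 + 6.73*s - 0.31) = 0.805*s^5 - 11.9403*s^4 + 17.8724*s^3 - 35.5101*s^2 + 17.3655*s - 0.7285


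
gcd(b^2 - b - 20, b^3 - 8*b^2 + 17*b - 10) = b - 5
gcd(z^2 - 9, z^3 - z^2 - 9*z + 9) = z^2 - 9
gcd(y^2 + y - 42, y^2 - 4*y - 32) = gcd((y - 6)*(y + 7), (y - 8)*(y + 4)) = 1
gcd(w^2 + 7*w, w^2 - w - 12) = 1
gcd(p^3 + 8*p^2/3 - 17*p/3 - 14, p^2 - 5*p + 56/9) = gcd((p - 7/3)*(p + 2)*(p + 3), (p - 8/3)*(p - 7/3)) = p - 7/3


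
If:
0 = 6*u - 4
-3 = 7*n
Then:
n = -3/7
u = 2/3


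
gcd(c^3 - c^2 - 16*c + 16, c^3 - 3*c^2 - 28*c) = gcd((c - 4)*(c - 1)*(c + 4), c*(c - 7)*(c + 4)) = c + 4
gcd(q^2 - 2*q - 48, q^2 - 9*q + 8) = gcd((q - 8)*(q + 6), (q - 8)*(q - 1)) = q - 8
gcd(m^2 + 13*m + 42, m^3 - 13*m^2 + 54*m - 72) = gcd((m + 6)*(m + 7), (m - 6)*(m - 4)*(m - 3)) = 1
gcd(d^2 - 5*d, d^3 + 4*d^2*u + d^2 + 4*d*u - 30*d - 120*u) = d - 5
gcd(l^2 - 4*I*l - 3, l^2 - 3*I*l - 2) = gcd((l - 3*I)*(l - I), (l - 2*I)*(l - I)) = l - I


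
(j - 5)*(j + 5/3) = j^2 - 10*j/3 - 25/3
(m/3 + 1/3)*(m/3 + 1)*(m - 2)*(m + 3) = m^4/9 + 5*m^3/9 + m^2/9 - 7*m/3 - 2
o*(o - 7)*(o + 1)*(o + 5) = o^4 - o^3 - 37*o^2 - 35*o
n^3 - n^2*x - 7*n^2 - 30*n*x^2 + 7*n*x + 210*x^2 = (n - 7)*(n - 6*x)*(n + 5*x)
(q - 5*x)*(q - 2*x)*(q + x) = q^3 - 6*q^2*x + 3*q*x^2 + 10*x^3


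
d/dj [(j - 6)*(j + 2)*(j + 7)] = 3*j^2 + 6*j - 40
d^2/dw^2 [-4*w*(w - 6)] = -8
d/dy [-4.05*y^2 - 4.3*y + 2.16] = -8.1*y - 4.3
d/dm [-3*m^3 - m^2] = m*(-9*m - 2)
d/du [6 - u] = -1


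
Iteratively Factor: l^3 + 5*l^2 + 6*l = (l + 2)*(l^2 + 3*l) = (l + 2)*(l + 3)*(l)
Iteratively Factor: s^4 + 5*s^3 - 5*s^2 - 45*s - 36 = (s + 3)*(s^3 + 2*s^2 - 11*s - 12) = (s + 3)*(s + 4)*(s^2 - 2*s - 3) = (s - 3)*(s + 3)*(s + 4)*(s + 1)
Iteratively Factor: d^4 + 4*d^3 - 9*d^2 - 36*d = (d - 3)*(d^3 + 7*d^2 + 12*d) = (d - 3)*(d + 3)*(d^2 + 4*d) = (d - 3)*(d + 3)*(d + 4)*(d)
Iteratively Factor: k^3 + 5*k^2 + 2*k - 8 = (k + 2)*(k^2 + 3*k - 4) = (k + 2)*(k + 4)*(k - 1)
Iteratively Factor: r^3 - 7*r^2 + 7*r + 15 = (r - 3)*(r^2 - 4*r - 5) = (r - 3)*(r + 1)*(r - 5)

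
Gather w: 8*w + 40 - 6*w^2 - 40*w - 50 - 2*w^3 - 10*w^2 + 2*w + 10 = -2*w^3 - 16*w^2 - 30*w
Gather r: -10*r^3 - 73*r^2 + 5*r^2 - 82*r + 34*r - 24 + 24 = -10*r^3 - 68*r^2 - 48*r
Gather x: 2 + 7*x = 7*x + 2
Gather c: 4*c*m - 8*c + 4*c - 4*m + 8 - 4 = c*(4*m - 4) - 4*m + 4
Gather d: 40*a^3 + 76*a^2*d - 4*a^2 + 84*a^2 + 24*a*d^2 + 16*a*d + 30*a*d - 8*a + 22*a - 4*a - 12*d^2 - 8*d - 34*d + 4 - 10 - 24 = 40*a^3 + 80*a^2 + 10*a + d^2*(24*a - 12) + d*(76*a^2 + 46*a - 42) - 30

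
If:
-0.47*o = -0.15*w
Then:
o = 0.319148936170213*w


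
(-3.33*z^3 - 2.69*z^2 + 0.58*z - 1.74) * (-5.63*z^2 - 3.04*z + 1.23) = 18.7479*z^5 + 25.2679*z^4 + 0.8163*z^3 + 4.7243*z^2 + 6.003*z - 2.1402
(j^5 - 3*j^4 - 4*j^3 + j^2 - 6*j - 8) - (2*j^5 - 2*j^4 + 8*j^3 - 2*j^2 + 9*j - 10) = -j^5 - j^4 - 12*j^3 + 3*j^2 - 15*j + 2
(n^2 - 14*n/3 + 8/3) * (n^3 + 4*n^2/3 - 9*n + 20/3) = n^5 - 10*n^4/3 - 113*n^3/9 + 470*n^2/9 - 496*n/9 + 160/9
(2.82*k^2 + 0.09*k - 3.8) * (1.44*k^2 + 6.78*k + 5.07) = 4.0608*k^4 + 19.2492*k^3 + 9.4356*k^2 - 25.3077*k - 19.266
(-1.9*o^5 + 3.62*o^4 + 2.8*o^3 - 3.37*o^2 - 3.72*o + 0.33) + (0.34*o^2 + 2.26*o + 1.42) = -1.9*o^5 + 3.62*o^4 + 2.8*o^3 - 3.03*o^2 - 1.46*o + 1.75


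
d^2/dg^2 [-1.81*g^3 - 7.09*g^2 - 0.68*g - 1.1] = -10.86*g - 14.18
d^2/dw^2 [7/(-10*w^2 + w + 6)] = 14*(-100*w^2 + 10*w + (20*w - 1)^2 + 60)/(-10*w^2 + w + 6)^3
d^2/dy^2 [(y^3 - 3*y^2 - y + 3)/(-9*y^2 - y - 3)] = 2*(80*y^3 - 981*y^2 - 189*y + 102)/(729*y^6 + 243*y^5 + 756*y^4 + 163*y^3 + 252*y^2 + 27*y + 27)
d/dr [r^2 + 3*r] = 2*r + 3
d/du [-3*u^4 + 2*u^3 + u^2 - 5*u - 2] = -12*u^3 + 6*u^2 + 2*u - 5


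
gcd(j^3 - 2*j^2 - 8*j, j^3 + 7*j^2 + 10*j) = j^2 + 2*j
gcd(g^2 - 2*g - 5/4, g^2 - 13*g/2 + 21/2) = 1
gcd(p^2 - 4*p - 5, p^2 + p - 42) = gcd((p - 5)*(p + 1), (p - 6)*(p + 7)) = 1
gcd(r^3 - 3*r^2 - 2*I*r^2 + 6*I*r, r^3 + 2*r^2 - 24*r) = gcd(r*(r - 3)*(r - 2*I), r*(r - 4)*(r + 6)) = r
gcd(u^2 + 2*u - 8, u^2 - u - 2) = u - 2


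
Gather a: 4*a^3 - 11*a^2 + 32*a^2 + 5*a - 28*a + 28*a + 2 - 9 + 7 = 4*a^3 + 21*a^2 + 5*a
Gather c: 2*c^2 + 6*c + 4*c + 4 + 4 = 2*c^2 + 10*c + 8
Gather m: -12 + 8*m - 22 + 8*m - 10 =16*m - 44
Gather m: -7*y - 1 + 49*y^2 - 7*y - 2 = 49*y^2 - 14*y - 3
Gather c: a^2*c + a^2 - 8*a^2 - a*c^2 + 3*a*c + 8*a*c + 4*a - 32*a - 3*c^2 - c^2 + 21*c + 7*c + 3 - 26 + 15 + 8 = -7*a^2 - 28*a + c^2*(-a - 4) + c*(a^2 + 11*a + 28)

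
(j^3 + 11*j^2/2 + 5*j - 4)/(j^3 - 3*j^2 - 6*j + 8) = (j^2 + 7*j/2 - 2)/(j^2 - 5*j + 4)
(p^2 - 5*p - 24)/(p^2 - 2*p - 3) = (-p^2 + 5*p + 24)/(-p^2 + 2*p + 3)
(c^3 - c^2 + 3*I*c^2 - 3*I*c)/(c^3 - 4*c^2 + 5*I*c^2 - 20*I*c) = (c^2 + c*(-1 + 3*I) - 3*I)/(c^2 + c*(-4 + 5*I) - 20*I)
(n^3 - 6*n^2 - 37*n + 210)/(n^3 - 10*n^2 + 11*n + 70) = (n + 6)/(n + 2)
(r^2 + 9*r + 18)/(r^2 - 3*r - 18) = (r + 6)/(r - 6)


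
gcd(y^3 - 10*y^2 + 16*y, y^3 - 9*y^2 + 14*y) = y^2 - 2*y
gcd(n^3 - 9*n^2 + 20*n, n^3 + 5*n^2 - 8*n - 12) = 1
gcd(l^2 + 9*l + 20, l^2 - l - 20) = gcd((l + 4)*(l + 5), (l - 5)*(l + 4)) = l + 4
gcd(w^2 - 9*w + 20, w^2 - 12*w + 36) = 1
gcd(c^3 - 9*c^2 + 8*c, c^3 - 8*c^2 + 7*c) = c^2 - c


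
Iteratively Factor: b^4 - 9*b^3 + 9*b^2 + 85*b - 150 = (b - 5)*(b^3 - 4*b^2 - 11*b + 30) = (b - 5)*(b - 2)*(b^2 - 2*b - 15) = (b - 5)*(b - 2)*(b + 3)*(b - 5)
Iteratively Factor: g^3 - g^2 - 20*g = (g)*(g^2 - g - 20) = g*(g - 5)*(g + 4)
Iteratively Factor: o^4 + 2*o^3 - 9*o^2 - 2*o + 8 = (o + 1)*(o^3 + o^2 - 10*o + 8) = (o - 1)*(o + 1)*(o^2 + 2*o - 8) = (o - 1)*(o + 1)*(o + 4)*(o - 2)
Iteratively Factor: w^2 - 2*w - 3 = (w + 1)*(w - 3)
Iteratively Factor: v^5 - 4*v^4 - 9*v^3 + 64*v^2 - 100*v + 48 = (v + 4)*(v^4 - 8*v^3 + 23*v^2 - 28*v + 12) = (v - 2)*(v + 4)*(v^3 - 6*v^2 + 11*v - 6) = (v - 2)*(v - 1)*(v + 4)*(v^2 - 5*v + 6) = (v - 2)^2*(v - 1)*(v + 4)*(v - 3)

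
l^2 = l^2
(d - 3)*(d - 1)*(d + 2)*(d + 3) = d^4 + d^3 - 11*d^2 - 9*d + 18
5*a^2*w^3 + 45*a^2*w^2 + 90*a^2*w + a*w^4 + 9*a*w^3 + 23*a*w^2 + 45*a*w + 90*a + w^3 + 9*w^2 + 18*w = (5*a + w)*(w + 3)*(w + 6)*(a*w + 1)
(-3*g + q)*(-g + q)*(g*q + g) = 3*g^3*q + 3*g^3 - 4*g^2*q^2 - 4*g^2*q + g*q^3 + g*q^2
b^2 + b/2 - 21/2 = (b - 3)*(b + 7/2)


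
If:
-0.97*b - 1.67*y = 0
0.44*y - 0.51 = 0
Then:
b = -2.00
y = 1.16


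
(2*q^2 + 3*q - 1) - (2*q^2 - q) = 4*q - 1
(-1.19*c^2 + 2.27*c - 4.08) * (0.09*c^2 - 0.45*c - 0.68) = -0.1071*c^4 + 0.7398*c^3 - 0.5795*c^2 + 0.2924*c + 2.7744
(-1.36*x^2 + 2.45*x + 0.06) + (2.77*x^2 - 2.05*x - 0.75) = 1.41*x^2 + 0.4*x - 0.69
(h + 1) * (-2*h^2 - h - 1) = -2*h^3 - 3*h^2 - 2*h - 1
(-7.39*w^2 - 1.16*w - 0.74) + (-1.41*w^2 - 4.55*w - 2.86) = -8.8*w^2 - 5.71*w - 3.6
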